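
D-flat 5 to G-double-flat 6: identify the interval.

D to G spans four letter names (D-E-F-G), plus an octave — that makes it an eleventh of some quality.
Db5 to Gbb6 spans 16 semitones — one semitone narrower than the perfect eleventh (17) — giving a diminished eleventh.
(Equivalently, a compound diminished fourth: a diminished fourth plus an octave.)

diminished eleventh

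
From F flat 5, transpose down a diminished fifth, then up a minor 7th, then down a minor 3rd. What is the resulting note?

Fb5 down a diminished fifth → Bb4 (6 semitones).
A minor seventh up from Bb4 is Ab5.
A minor third down from Ab5 is F5.

F 5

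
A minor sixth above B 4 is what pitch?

Counting six letter names up from B lands on G.
Moving 8 semitones up from B4 (the size of a minor sixth) reaches G5.

G 5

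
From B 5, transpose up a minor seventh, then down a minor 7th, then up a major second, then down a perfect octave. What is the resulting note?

C sharp 5

Up a minor seventh from B5: A6 (10 semitones up).
A6 down a minor seventh → B5 (10 semitones).
Up a major second from B5: C#6 (2 semitones up).
A perfect octave down from C#6 is C#5.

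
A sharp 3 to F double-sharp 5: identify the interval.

major thirteenth

A to F spans six letter names (A-B-C-D-E-F), plus an octave, so the interval is some kind of thirteenth.
A#3 to F##5 is 21 semitones, matching the major thirteenth exactly, so the quality is major.
(Equivalently, a compound major sixth: a major sixth plus an octave.)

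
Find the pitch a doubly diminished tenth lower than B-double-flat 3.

Counting three letter names plus an octave down from B lands on G.
A doubly diminished tenth spans 13 semitones, so from Bbb3 the target pitch is G#2.

G-sharp 2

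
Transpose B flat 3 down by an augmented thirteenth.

D double-flat 2

The thirteenth's letter: B down six letter names plus an octave → D.
An augmented thirteenth is 22 semitones; 22 semitones down from Bb3 gives Dbb2.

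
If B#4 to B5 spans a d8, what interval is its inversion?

augmented 1st

Interval numbers invert to sum to nine: 8 + 1 = 9, so an octave inverts to a unison.
Quality inverts too: diminished becomes augmented. That makes the inversion an augmented unison.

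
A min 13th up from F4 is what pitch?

Counting six letter names plus an octave up from F lands on D.
A minor thirteenth spans 20 semitones, so from F4 the target pitch is Db6.

Db6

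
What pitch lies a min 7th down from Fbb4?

Gbb3

Counting seven letter names down from F lands on G.
Moving 10 semitones down from Fbb4 (the size of a minor seventh) reaches Gbb3.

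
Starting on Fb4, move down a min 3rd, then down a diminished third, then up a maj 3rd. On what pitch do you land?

A minor third down from Fb4 is Db4.
A diminished third down from Db4 is B3.
B3 up a major third → D#4 (4 semitones).

D#4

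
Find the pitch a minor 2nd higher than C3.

Db3

Counting two letter names up from C lands on D.
A minor second spans 1 semitone, so from C3 the target pitch is Db3.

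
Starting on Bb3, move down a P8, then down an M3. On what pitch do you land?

Gb2

A perfect octave down from Bb3 is Bb2.
Down a major third from Bb2: Gb2 (4 semitones down).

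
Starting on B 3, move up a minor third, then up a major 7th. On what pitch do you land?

C sharp 5

B3 up a minor third → D4 (3 semitones).
A major seventh up from D4 is C#5.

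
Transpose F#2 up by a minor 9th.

Two letters up from F (plus an octave) reaches G.
A minor ninth is 13 semitones; 13 semitones up from F#2 gives G3.

G3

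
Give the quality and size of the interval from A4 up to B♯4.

A to B spans two letter names (A-B), so the interval is some kind of second.
A4 to B#4 spans 3 semitones — one semitone wider than the major second (2) — giving an augmented second.

A2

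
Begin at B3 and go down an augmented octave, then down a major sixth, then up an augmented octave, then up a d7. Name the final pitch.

An augmented octave down from B3 is Bb2.
Bb2 down a major sixth → Db2 (9 semitones).
Db2 up an augmented octave → D3 (13 semitones).
Up a diminished seventh from D3: Cb4 (9 semitones up).

Cb4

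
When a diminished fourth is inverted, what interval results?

A5

The rule of nine gives the new number: 9 − 4 = 5, so a fourth becomes a fifth.
And diminished becomes augmented under inversion, so we get an augmented fifth.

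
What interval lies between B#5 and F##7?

B to F spans five letter names (B-C-D-E-F), plus an octave, so the interval is some kind of twelfth.
B#5 to F##7 is 19 semitones, matching the perfect twelfth exactly, so the quality is perfect.
(Equivalently, a compound perfect fifth: a perfect fifth plus an octave.)

perfect twelfth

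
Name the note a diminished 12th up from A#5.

E7

The twelfth's letter: A up five letter names plus an octave → E.
A diminished twelfth spans 18 semitones, so from A#5 the target pitch is E7.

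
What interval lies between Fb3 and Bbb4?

F to B spans four letter names (F-G-A-B), plus an octave, so the interval is some kind of eleventh.
Fb3 to Bbb4 is 17 semitones, matching the perfect eleventh exactly, so the quality is perfect.
(Equivalently, a compound perfect fourth: a perfect fourth plus an octave.)

perfect eleventh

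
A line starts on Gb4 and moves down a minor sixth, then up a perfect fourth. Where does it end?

Eb4

A minor sixth down from Gb4 is Bb3.
Up a perfect fourth from Bb3: Eb4 (5 semitones up).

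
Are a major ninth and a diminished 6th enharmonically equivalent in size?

No

A major ninth is 14 semitones but a diminished sixth is 7 semitones — different sizes.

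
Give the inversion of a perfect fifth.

perfect 4th

The rule of nine gives the new number: 9 − 5 = 4, so a fifth becomes a fourth.
The quality also flips — perfect stays perfect — giving a perfect fourth.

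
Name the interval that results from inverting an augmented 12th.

First reduce the compound augmented twelfth to its simple form, an augmented fifth.
The rule of nine gives the new number: 9 − 5 = 4, so a fifth becomes a fourth.
Quality inverts too: augmented becomes diminished. That makes the inversion a diminished fourth.

diminished fourth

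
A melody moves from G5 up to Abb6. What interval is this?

G to A spans two letter names (G-A), plus an octave: a ninth.
The major ninth is 14 semitones; here we have 12, two semitones narrower: diminished.

diminished ninth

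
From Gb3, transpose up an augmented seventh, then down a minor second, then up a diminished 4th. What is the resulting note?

A4

An augmented seventh up from Gb3 is F#4.
Down a minor second from F#4: E#4 (1 semitone down).
A diminished fourth up from E#4 is A4.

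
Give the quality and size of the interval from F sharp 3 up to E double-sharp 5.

F to E spans seven letter names (F-G-A-B-C-D-E), plus an octave — that makes it a fourteenth of some quality.
A major fourteenth would be 23 semitones; F#3 to E##5 is 24, one semitone wider, so the interval is augmented.
(Equivalently, a compound augmented seventh: an augmented seventh plus an octave.)

A14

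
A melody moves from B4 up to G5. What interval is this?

B to G spans six letter names (B-C-D-E-F-G), so the interval is some kind of sixth.
A major sixth would be 9 semitones, but B4 to G5 is 8 — one semitone narrower, making it a minor sixth.

m6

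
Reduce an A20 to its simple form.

augmented sixth

Subtracting seven from the interval number removes an octave: 20 − 14 = 6.
So an augmented twentieth is 2 octaves plus an augmented sixth. The quality is unchanged.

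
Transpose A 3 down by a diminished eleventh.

E-sharp 2

Counting four letter names plus an octave down from A lands on E.
A diminished eleventh is 16 semitones; 16 semitones down from A3 gives E#2.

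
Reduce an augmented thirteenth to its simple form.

augmented sixth

Subtracting seven from the interval number removes an octave: 13 − 7 = 6.
Quality carries through unchanged, so the simple form is an augmented sixth.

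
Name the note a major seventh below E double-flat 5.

F double-flat 4

Seven letter names down from E: F.
A major seventh spans 11 semitones, so from Ebb5 the target pitch is Fbb4.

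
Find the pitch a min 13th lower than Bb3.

D2

Counting six letter names plus an octave down from B lands on D.
Moving 20 semitones down from Bb3 (the size of a minor thirteenth) reaches D2.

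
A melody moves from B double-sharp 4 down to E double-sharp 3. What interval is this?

perfect twelfth

Descending from B##4 to E##3 is the same interval as ascending E##3 to B##4.
E to B spans five letter names (E-F-G-A-B), plus an octave, so the interval is some kind of twelfth.
The perfect twelfth spans 19 semitones, and E##3 to B##4 is exactly 19 semitones — so this is a perfect twelfth.
(Equivalently, a compound perfect fifth: a perfect fifth plus an octave.)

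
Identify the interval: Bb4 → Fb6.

d12

B to F spans five letter names (B-C-D-E-F), plus an octave: a twelfth.
The perfect twelfth is 19 semitones; here we have 18, one semitone narrower: diminished.
(Equivalently, a compound diminished fifth: a diminished fifth plus an octave.)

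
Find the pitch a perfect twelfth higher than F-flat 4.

The twelfth's letter: F up five letter names plus an octave → C.
Moving 19 semitones up from Fb4 (the size of a perfect twelfth) reaches Cb6.

C-flat 6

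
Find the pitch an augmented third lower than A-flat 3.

The third takes the letter from A down to F.
An augmented third spans 5 semitones, so from Ab3 the target pitch is Fbb3.

F-double-flat 3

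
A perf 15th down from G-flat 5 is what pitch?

A fifteenth keeps the letter name G, two octaves down from G.
A perfect fifteenth spans 24 semitones, so from Gb5 the target pitch is Gb3.

G-flat 3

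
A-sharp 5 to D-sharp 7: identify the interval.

P11

A to D spans four letter names (A-B-C-D), plus an octave — that makes it an eleventh of some quality.
Counting semitones, A#5→D#7 is 17, which is the perfect eleventh.
(Equivalently, a compound perfect fourth: a perfect fourth plus an octave.)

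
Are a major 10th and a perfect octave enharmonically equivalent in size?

No

16 semitones (major tenth) vs 12 semitones (perfect octave): not equal.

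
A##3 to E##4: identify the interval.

A to E spans five letter names (A-B-C-D-E) — that makes it a fifth of some quality.
A##3 to E##4 is 7 semitones, matching the perfect fifth exactly, so the quality is perfect.

perfect fifth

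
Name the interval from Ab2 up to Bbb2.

minor 2nd

A to B spans two letter names (A-B) — that makes it a second of some quality.
Ab2 to Bbb2 is 1 semitone, a half step short of the major second (2), so this is minor.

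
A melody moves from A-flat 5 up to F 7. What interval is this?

A to F spans six letter names (A-B-C-D-E-F), plus an octave, so the interval is some kind of thirteenth.
The major thirteenth spans 21 semitones, and Ab5 to F7 is exactly 21 semitones — so this is a major thirteenth.
(Equivalently, a compound major sixth: a major sixth plus an octave.)

major 13th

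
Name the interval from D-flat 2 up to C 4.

D to C spans seven letter names (D-E-F-G-A-B-C), plus an octave — that makes it a fourteenth of some quality.
The major fourteenth spans 23 semitones, and Db2 to C4 is exactly 23 semitones — so this is a major fourteenth.
(Equivalently, a compound major seventh: a major seventh plus an octave.)

major fourteenth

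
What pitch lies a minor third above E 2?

G 2

The third takes the letter from E up to G.
A minor third spans 3 semitones, so from E2 the target pitch is G2.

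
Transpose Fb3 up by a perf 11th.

The eleventh's letter: F up four letter names plus an octave → B.
Moving 17 semitones up from Fb3 (the size of a perfect eleventh) reaches Bbb4.

Bbb4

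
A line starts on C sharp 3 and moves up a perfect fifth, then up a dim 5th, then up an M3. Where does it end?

F sharp 4

C#3 up a perfect fifth → G#3 (7 semitones).
Up a diminished fifth from G#3: D4 (6 semitones up).
Up a major third from D4: F#4 (4 semitones up).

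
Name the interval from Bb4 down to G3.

Descending from Bb4 to G3 is the same interval as ascending G3 to Bb4.
G to B spans three letter names (G-A-B), plus an octave — that makes it a tenth of some quality.
G3 to Bb4 is 15 semitones, a half step short of the major tenth (16), so this is minor.
(Equivalently, a compound minor third: a minor third plus an octave.)

minor 10th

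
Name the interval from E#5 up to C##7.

major thirteenth

E to C spans six letter names (E-F-G-A-B-C), plus an octave — that makes it a thirteenth of some quality.
E#5 to C##7 is 21 semitones, matching the major thirteenth exactly, so the quality is major.
(Equivalently, a compound major sixth: a major sixth plus an octave.)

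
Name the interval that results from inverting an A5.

Inverted interval numbers add to nine, so a fifth pairs with a fourth (5 + 4 = 9).
The quality also flips — augmented becomes diminished — giving a diminished fourth.

d4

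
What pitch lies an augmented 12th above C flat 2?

The twelfth's letter: C up five letter names plus an octave → G.
Moving 20 semitones up from Cb2 (the size of an augmented twelfth) reaches G3.

G 3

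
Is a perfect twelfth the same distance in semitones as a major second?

No

19 semitones (perfect twelfth) vs 2 semitones (major second): not equal.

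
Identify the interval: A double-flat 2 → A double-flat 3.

P8

A to A is the same letter name, plus an octave: an octave.
Abb2 to Abb3 is 12 semitones, matching the perfect octave exactly, so the quality is perfect.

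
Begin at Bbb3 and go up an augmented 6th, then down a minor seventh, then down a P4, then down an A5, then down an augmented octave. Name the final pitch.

Abb1

An augmented sixth up from Bbb3 is G4.
G4 down a minor seventh → A3 (10 semitones).
Down a perfect fourth from A3: E3 (5 semitones down).
An augmented fifth down from E3 is Ab2.
Ab2 down an augmented octave → Abb1 (13 semitones).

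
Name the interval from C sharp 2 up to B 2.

minor seventh

C to B spans seven letter names (C-D-E-F-G-A-B), so the interval is some kind of seventh.
At 10 semitones, C#2→B2 falls one short of a major seventh: minor.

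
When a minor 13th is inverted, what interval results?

M3

First reduce the compound minor thirteenth to its simple form, a minor sixth.
Interval numbers invert to sum to nine: 6 + 3 = 9, so a sixth inverts to a third.
The quality also flips — minor becomes major — giving a major third.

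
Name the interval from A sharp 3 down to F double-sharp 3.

minor third

Descending from A#3 to F##3 is the same interval as ascending F##3 to A#3.
F to A spans three letter names (F-G-A) — that makes it a third of some quality.
F##3 to A#3 is 3 semitones, a half step short of the major third (4), so this is minor.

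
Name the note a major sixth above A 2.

The sixth takes the letter from A up to F.
A major sixth is 9 semitones; 9 semitones up from A2 gives F#3.

F sharp 3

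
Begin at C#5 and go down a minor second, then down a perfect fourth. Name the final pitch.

Down a minor second from C#5: B#4 (1 semitone down).
A perfect fourth down from B#4 is F##4.

F##4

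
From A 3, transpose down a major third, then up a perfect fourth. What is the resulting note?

B flat 3

A3 down a major third → F3 (4 semitones).
A perfect fourth up from F3 is Bb3.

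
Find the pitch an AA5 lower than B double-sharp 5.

E 5

Counting five letter names down from B lands on E.
A doubly augmented fifth spans 9 semitones, so from B##5 the target pitch is E5.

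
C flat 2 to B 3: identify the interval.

C to B spans seven letter names (C-D-E-F-G-A-B), plus an octave, so the interval is some kind of fourteenth.
A major fourteenth would be 23 semitones; Cb2 to B3 is 24, one semitone wider, so the interval is augmented.
(Equivalently, a compound augmented seventh: an augmented seventh plus an octave.)

augmented fourteenth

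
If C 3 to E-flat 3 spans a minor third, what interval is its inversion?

major 6th

Inverted interval numbers add to nine, so a third pairs with a sixth (3 + 6 = 9).
And minor becomes major under inversion, so we get a major sixth.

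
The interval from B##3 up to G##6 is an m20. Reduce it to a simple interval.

minor 6th

Subtracting seven from the interval number removes an octave: 20 − 14 = 6.
Quality carries through unchanged, so the simple form is a minor sixth.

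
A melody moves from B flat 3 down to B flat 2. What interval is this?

perfect octave

Descending from Bb3 to Bb2 is the same interval as ascending Bb2 to Bb3.
B to B is the same letter name, plus an octave: an octave.
The perfect octave spans 12 semitones, and Bb2 to Bb3 is exactly 12 semitones — so this is a perfect octave.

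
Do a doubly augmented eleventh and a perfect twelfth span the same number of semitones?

Both span 19 semitones: a doubly augmented eleventh and a perfect twelfth are the same chromatic distance.

Yes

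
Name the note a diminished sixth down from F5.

Six letter names down from F: A.
A diminished sixth is 7 semitones; 7 semitones down from F5 gives A#4.

A#4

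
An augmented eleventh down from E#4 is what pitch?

B2

Four letters down from E (plus an octave) reaches B.
An augmented eleventh spans 18 semitones, so from E#4 the target pitch is B2.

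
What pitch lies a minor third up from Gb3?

Bbb3

Three letter names up from G: B.
A minor third spans 3 semitones, so from Gb3 the target pitch is Bbb3.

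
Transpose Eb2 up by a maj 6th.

The sixth takes the letter from E up to C.
Moving 9 semitones up from Eb2 (the size of a major sixth) reaches C3.

C3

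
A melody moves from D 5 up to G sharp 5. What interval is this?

D to G spans four letter names (D-E-F-G), so the interval is some kind of fourth.
The perfect fourth is 5 semitones; here we have 6, one semitone wider: augmented.

augmented fourth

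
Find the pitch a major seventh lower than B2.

Counting seven letter names down from B lands on C.
Moving 11 semitones down from B2 (the size of a major seventh) reaches C2.

C2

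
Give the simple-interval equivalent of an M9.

Subtracting seven from the interval number removes an octave: 9 − 7 = 2.
That makes a major ninth a compound major second — an octave plus a major second.

major second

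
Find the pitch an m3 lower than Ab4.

F4

Counting three letter names down from A lands on F.
A minor third spans 3 semitones, so from Ab4 the target pitch is F4.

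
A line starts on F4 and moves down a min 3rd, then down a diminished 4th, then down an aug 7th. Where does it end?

Bb2

A minor third down from F4 is D4.
D4 down a diminished fourth → A#3 (4 semitones).
A#3 down an augmented seventh → Bb2 (12 semitones).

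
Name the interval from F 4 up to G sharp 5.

F to G spans two letter names (F-G), plus an octave, so the interval is some kind of ninth.
The major ninth is 14 semitones; here we have 15, one semitone wider: augmented.
(Equivalently, a compound augmented second: an augmented second plus an octave.)

A9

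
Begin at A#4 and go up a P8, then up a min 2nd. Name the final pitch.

B5

A#4 up a perfect octave → A#5 (12 semitones).
A minor second up from A#5 is B5.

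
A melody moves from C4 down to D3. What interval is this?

Descending from C4 to D3 is the same interval as ascending D3 to C4.
D to C spans seven letter names (D-E-F-G-A-B-C), so the interval is some kind of seventh.
At 10 semitones, D3→C4 falls one short of a major seventh: minor.

minor seventh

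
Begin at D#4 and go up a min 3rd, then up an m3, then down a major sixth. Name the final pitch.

C4

Up a minor third from D#4: F#4 (3 semitones up).
Up a minor third from F#4: A4 (3 semitones up).
A major sixth down from A4 is C4.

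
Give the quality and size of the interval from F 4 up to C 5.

F to C spans five letter names (F-G-A-B-C): a fifth.
Counting semitones, F4→C5 is 7, which is the perfect fifth.

perfect fifth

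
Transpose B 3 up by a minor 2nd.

C 4

Counting two letter names up from B lands on C.
A minor second is 1 semitone; 1 semitone up from B3 gives C4.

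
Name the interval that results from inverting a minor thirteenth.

major third

First reduce the compound minor thirteenth to its simple form, a minor sixth.
Inverted interval numbers add to nine, so a sixth pairs with a third (6 + 3 = 9).
And minor becomes major under inversion, so we get a major third.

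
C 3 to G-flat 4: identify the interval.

C to G spans five letter names (C-D-E-F-G), plus an octave, so the interval is some kind of twelfth.
The perfect twelfth is 19 semitones; here we have 18, one semitone narrower: diminished.
(Equivalently, a compound diminished fifth: a diminished fifth plus an octave.)

diminished twelfth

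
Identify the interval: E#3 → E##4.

augmented 8th

E to E is the same letter name, plus an octave: an octave.
A perfect octave would be 12 semitones; E#3 to E##4 is 13, one semitone wider, so the interval is augmented.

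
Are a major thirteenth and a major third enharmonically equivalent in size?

No

A major thirteenth spans 21 semitones; a major third spans 4 semitones. They differ by 17.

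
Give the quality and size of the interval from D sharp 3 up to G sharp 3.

D to G spans four letter names (D-E-F-G) — that makes it a fourth of some quality.
The perfect fourth spans 5 semitones, and D#3 to G#3 is exactly 5 semitones — so this is a perfect fourth.

perfect fourth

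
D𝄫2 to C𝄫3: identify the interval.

D to C spans seven letter names (D-E-F-G-A-B-C): a seventh.
A major seventh would be 11 semitones, but Dbb2 to Cbb3 is 10 — one semitone narrower, making it a minor seventh.

minor seventh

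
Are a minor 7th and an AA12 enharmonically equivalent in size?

A minor seventh is 10 semitones but a doubly augmented twelfth is 21 semitones — different sizes.

No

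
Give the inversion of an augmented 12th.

First reduce the compound augmented twelfth to its simple form, an augmented fifth.
Interval numbers invert to sum to nine: 5 + 4 = 9, so a fifth inverts to a fourth.
The quality also flips — augmented becomes diminished — giving a diminished fourth.

d4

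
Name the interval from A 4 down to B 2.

minor 14th

Descending from A4 to B2 is the same interval as ascending B2 to A4.
B to A spans seven letter names (B-C-D-E-F-G-A), plus an octave, so the interval is some kind of fourteenth.
B2 to A4 is 22 semitones, a half step short of the major fourteenth (23), so this is minor.
(Equivalently, a compound minor seventh: a minor seventh plus an octave.)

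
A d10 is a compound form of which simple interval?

d3

Take out an octave (7 from the number): 10 − 7 = 3.
That makes a diminished tenth a compound diminished third — an octave plus a diminished third.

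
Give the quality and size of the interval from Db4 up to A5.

augmented twelfth

D to A spans five letter names (D-E-F-G-A), plus an octave, so the interval is some kind of twelfth.
A perfect twelfth would be 19 semitones; Db4 to A5 is 20, one semitone wider, so the interval is augmented.
(Equivalently, a compound augmented fifth: an augmented fifth plus an octave.)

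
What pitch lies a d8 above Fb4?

An octave keeps the letter name F, an octave up from F.
A diminished octave spans 11 semitones, so from Fb4 the target pitch is Fbb5.

Fbb5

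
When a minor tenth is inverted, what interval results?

major sixth

First reduce the compound minor tenth to its simple form, a minor third.
Inverted interval numbers add to nine, so a third pairs with a sixth (3 + 6 = 9).
Quality inverts too: minor becomes major. That makes the inversion a major sixth.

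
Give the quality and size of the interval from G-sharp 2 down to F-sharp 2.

Descending from G#2 to F#2 is the same interval as ascending F#2 to G#2.
F to G spans two letter names (F-G): a second.
The major second spans 2 semitones, and F#2 to G#2 is exactly 2 semitones — so this is a major second.

major 2nd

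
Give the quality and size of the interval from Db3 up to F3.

major third

D to F spans three letter names (D-E-F), so the interval is some kind of third.
The major third spans 4 semitones, and Db3 to F3 is exactly 4 semitones — so this is a major third.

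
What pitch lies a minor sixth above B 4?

G 5

Counting six letter names up from B lands on G.
A minor sixth is 8 semitones; 8 semitones up from B4 gives G5.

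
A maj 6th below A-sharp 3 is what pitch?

C-sharp 3

Six letter names down from A: C.
A major sixth is 9 semitones; 9 semitones down from A#3 gives C#3.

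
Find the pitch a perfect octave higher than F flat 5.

The letter stays F (same as the start), shifted an octave up.
Moving 12 semitones up from Fb5 (the size of a perfect octave) reaches Fb6.

F flat 6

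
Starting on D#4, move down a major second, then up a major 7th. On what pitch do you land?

D#4 down a major second → C#4 (2 semitones).
A major seventh up from C#4 is B#4.

B#4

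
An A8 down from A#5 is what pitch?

A4

For an octave the letter name doesn't change: still A, an octave down.
An augmented octave spans 13 semitones, so from A#5 the target pitch is A4.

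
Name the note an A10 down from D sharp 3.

The tenth's letter: D down three letter names plus an octave → B.
Moving 17 semitones down from D#3 (the size of an augmented tenth) reaches Bb1.

B flat 1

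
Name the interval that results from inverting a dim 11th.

First reduce the compound diminished eleventh to its simple form, a diminished fourth.
Interval numbers invert to sum to nine: 4 + 5 = 9, so a fourth inverts to a fifth.
The quality also flips — diminished becomes augmented — giving an augmented fifth.

A5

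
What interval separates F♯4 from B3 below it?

Descending from F#4 to B3 is the same interval as ascending B3 to F#4.
B to F spans five letter names (B-C-D-E-F): a fifth.
The perfect fifth spans 7 semitones, and B3 to F#4 is exactly 7 semitones — so this is a perfect fifth.

perfect fifth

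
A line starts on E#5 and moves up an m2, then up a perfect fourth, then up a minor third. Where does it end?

A minor second up from E#5 is F#5.
F#5 up a perfect fourth → B5 (5 semitones).
B5 up a minor third → D6 (3 semitones).

D6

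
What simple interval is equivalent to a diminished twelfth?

Take out an octave (7 from the number): 12 − 7 = 5.
Quality carries through unchanged, so the simple form is a diminished fifth.

d5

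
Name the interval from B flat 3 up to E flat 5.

B to E spans four letter names (B-C-D-E), plus an octave — that makes it an eleventh of some quality.
Counting semitones, Bb3→Eb5 is 17, which is the perfect eleventh.
(Equivalently, a compound perfect fourth: a perfect fourth plus an octave.)

perfect eleventh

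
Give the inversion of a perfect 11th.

P5

First reduce the compound perfect eleventh to its simple form, a perfect fourth.
Interval numbers invert to sum to nine: 4 + 5 = 9, so a fourth inverts to a fifth.
And perfect stays perfect under inversion, so we get a perfect fifth.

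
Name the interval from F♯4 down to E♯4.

m2

Descending from F#4 to E#4 is the same interval as ascending E#4 to F#4.
E to F spans two letter names (E-F) — that makes it a second of some quality.
At 1 semitone, E#4→F#4 falls one short of a major second: minor.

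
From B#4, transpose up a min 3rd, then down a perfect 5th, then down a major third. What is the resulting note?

B#4 up a minor third → D#5 (3 semitones).
D#5 down a perfect fifth → G#4 (7 semitones).
G#4 down a major third → E4 (4 semitones).

E4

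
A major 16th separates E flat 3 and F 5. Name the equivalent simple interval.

Take out 2 octaves (14 from the number): 16 − 14 = 2.
That makes a major sixteenth a compound major second — 2 octaves plus a major second.

major 2nd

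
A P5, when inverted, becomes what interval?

P4

Inverted interval numbers add to nine, so a fifth pairs with a fourth (5 + 4 = 9).
The quality also flips — perfect stays perfect — giving a perfect fourth.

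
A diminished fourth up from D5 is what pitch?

Counting four letter names up from D lands on G.
A diminished fourth is 4 semitones; 4 semitones up from D5 gives Gb5.

Gb5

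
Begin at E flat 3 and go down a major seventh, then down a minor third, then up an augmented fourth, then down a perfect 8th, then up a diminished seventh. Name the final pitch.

F flat 2

Eb3 down a major seventh → Fb2 (11 semitones).
Down a minor third from Fb2: Db2 (3 semitones down).
An augmented fourth up from Db2 is G2.
Down a perfect octave from G2: G1 (12 semitones down).
G1 up a diminished seventh → Fb2 (9 semitones).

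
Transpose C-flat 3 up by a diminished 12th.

Five letters up from C (plus an octave) reaches G.
A diminished twelfth spans 18 semitones, so from Cb3 the target pitch is Gbb4.

G-double-flat 4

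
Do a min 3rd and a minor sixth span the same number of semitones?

No

3 semitones (minor third) vs 8 semitones (minor sixth): not equal.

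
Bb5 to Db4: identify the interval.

Descending from Bb5 to Db4 is the same interval as ascending Db4 to Bb5.
D to B spans six letter names (D-E-F-G-A-B), plus an octave, so the interval is some kind of thirteenth.
The major thirteenth spans 21 semitones, and Db4 to Bb5 is exactly 21 semitones — so this is a major thirteenth.
(Equivalently, a compound major sixth: a major sixth plus an octave.)

major 13th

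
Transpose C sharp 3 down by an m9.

Counting two letter names plus an octave down from C lands on B.
Moving 13 semitones down from C#3 (the size of a minor ninth) reaches B#1.

B sharp 1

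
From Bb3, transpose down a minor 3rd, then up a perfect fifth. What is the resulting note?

D4

Bb3 down a minor third → G3 (3 semitones).
G3 up a perfect fifth → D4 (7 semitones).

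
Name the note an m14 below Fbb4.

Seven letters down from F (plus an octave) reaches G.
Moving 22 semitones down from Fbb4 (the size of a minor fourteenth) reaches Gbb2.

Gbb2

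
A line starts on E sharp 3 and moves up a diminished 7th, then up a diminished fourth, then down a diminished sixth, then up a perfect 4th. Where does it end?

Up a diminished seventh from E#3: D4 (9 semitones up).
Up a diminished fourth from D4: Gb4 (4 semitones up).
A diminished sixth down from Gb4 is B3.
Up a perfect fourth from B3: E4 (5 semitones up).

E 4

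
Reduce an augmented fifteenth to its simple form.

Take out an octave (7 from the number): 15 − 7 = 8.
So an augmented fifteenth is an octave plus an augmented octave. The quality is unchanged.

augmented octave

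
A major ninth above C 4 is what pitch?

D 5

Two letters up from C (plus an octave) reaches D.
A major ninth spans 14 semitones, so from C4 the target pitch is D5.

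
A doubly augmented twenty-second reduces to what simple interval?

Each octave removed subtracts seven from the number: 22 − 14 = 8.
So a doubly augmented twenty-second is 2 octaves plus a doubly augmented octave. The quality is unchanged.

AA8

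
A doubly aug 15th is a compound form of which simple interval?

doubly augmented 8th

Each octave removed subtracts seven from the number: 15 − 7 = 8.
Quality carries through unchanged, so the simple form is a doubly augmented octave.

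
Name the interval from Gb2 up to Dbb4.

d12

G to D spans five letter names (G-A-B-C-D), plus an octave, so the interval is some kind of twelfth.
The perfect twelfth is 19 semitones; here we have 18, one semitone narrower: diminished.
(Equivalently, a compound diminished fifth: a diminished fifth plus an octave.)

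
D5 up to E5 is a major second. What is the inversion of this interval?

minor 7th

Interval numbers invert to sum to nine: 2 + 7 = 9, so a second inverts to a seventh.
Quality inverts too: major becomes minor. That makes the inversion a minor seventh.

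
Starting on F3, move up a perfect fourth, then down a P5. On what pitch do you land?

Up a perfect fourth from F3: Bb3 (5 semitones up).
Down a perfect fifth from Bb3: Eb3 (7 semitones down).

Eb3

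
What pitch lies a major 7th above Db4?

C5

Seven letter names up from D: C.
Moving 11 semitones up from Db4 (the size of a major seventh) reaches C5.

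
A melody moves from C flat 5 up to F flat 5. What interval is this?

perfect fourth

C to F spans four letter names (C-D-E-F) — that makes it a fourth of some quality.
Cb5 to Fb5 is 5 semitones, matching the perfect fourth exactly, so the quality is perfect.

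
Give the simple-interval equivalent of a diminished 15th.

Each octave removed subtracts seven from the number: 15 − 7 = 8.
Quality carries through unchanged, so the simple form is a diminished octave.

diminished octave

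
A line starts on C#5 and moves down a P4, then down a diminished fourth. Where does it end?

C#5 down a perfect fourth → G#4 (5 semitones).
G#4 down a diminished fourth → D##4 (4 semitones).

D##4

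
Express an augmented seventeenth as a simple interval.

Take out 2 octaves (14 from the number): 17 − 14 = 3.
That makes an augmented seventeenth a compound augmented third — 2 octaves plus an augmented third.

augmented 3rd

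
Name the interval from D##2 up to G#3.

D to G spans four letter names (D-E-F-G), plus an octave: an eleventh.
D##2 to G#3 spans 16 semitones — one semitone narrower than the perfect eleventh (17) — giving a diminished eleventh.
(Equivalently, a compound diminished fourth: a diminished fourth plus an octave.)

d11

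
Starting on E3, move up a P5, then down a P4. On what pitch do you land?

E3 up a perfect fifth → B3 (7 semitones).
Down a perfect fourth from B3: F#3 (5 semitones down).

F#3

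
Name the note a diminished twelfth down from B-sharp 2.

Five letters down from B (plus an octave) reaches E.
A diminished twelfth is 18 semitones; 18 semitones down from B#2 gives E##1.

E-double-sharp 1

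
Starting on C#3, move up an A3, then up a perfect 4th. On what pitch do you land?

A##3

C#3 up an augmented third → E##3 (5 semitones).
A perfect fourth up from E##3 is A##3.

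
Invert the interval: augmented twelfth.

First reduce the compound augmented twelfth to its simple form, an augmented fifth.
The rule of nine gives the new number: 9 − 5 = 4, so a fifth becomes a fourth.
Quality inverts too: augmented becomes diminished. That makes the inversion a diminished fourth.

d4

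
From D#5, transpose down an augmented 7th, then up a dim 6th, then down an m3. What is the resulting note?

D#5 down an augmented seventh → Eb4 (12 semitones).
A diminished sixth up from Eb4 is Cbb5.
Cbb5 down a minor third → Abb4 (3 semitones).

Abb4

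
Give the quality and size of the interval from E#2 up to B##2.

E to B spans five letter names (E-F-G-A-B): a fifth.
The perfect fifth is 7 semitones; here we have 8, one semitone wider: augmented.

augmented fifth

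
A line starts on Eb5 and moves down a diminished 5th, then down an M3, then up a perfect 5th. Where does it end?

Down a diminished fifth from Eb5: A4 (6 semitones down).
A major third down from A4 is F4.
F4 up a perfect fifth → C5 (7 semitones).

C5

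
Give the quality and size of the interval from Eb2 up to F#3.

E to F spans two letter names (E-F), plus an octave — that makes it a ninth of some quality.
The major ninth is 14 semitones; here we have 15, one semitone wider: augmented.
(Equivalently, a compound augmented second: an augmented second plus an octave.)

augmented 9th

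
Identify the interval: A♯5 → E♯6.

A to E spans five letter names (A-B-C-D-E), so the interval is some kind of fifth.
Counting semitones, A#5→E#6 is 7, which is the perfect fifth.

perfect 5th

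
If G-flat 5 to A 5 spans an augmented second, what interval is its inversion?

diminished seventh

The rule of nine gives the new number: 9 − 2 = 7, so a second becomes a seventh.
And augmented becomes diminished under inversion, so we get a diminished seventh.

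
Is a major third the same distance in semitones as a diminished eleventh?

A major third is 4 semitones but a diminished eleventh is 16 semitones — different sizes.

No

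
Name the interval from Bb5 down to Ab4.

Descending from Bb5 to Ab4 is the same interval as ascending Ab4 to Bb5.
A to B spans two letter names (A-B), plus an octave: a ninth.
Counting semitones, Ab4→Bb5 is 14, which is the major ninth.
(Equivalently, a compound major second: a major second plus an octave.)

M9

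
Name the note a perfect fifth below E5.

The fifth takes the letter from E down to A.
A perfect fifth spans 7 semitones, so from E5 the target pitch is A4.

A4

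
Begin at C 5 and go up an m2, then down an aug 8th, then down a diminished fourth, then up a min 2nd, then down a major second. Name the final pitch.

A double-flat 3

A minor second up from C5 is Db5.
Down an augmented octave from Db5: Dbb4 (13 semitones down).
A diminished fourth down from Dbb4 is Ab3.
Up a minor second from Ab3: Bbb3 (1 semitone up).
Bbb3 down a major second → Abb3 (2 semitones).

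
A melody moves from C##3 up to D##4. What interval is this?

C to D spans two letter names (C-D), plus an octave, so the interval is some kind of ninth.
Counting semitones, C##3→D##4 is 14, which is the major ninth.
(Equivalently, a compound major second: a major second plus an octave.)

major 9th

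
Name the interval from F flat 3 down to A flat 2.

Descending from Fb3 to Ab2 is the same interval as ascending Ab2 to Fb3.
A to F spans six letter names (A-B-C-D-E-F): a sixth.
Ab2 to Fb3 is 8 semitones, a half step short of the major sixth (9), so this is minor.

minor 6th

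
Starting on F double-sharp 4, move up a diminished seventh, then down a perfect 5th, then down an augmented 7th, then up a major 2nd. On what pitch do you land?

C flat 4

A diminished seventh up from F##4 is E5.
Down a perfect fifth from E5: A4 (7 semitones down).
A4 down an augmented seventh → Bbb3 (12 semitones).
Up a major second from Bbb3: Cb4 (2 semitones up).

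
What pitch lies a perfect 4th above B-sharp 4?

Counting four letter names up from B lands on E.
Moving 5 semitones up from B#4 (the size of a perfect fourth) reaches E#5.

E-sharp 5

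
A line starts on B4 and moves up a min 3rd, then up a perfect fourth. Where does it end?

G5

Up a minor third from B4: D5 (3 semitones up).
D5 up a perfect fourth → G5 (5 semitones).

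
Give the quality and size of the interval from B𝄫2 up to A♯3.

B to A spans seven letter names (B-C-D-E-F-G-A): a seventh.
The major seventh is 11 semitones; here we have 13, two semitones wider: doubly augmented.

doubly augmented seventh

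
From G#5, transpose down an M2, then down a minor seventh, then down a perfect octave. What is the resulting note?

G#3

G#5 down a major second → F#5 (2 semitones).
F#5 down a minor seventh → G#4 (10 semitones).
A perfect octave down from G#4 is G#3.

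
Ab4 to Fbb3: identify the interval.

A10

Descending from Ab4 to Fbb3 is the same interval as ascending Fbb3 to Ab4.
F to A spans three letter names (F-G-A), plus an octave — that makes it a tenth of some quality.
The major tenth is 16 semitones; here we have 17, one semitone wider: augmented.
(Equivalently, a compound augmented third: an augmented third plus an octave.)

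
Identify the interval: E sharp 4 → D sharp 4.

Descending from E#4 to D#4 is the same interval as ascending D#4 to E#4.
D to E spans two letter names (D-E): a second.
D#4 to E#4 is 2 semitones, matching the major second exactly, so the quality is major.

M2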